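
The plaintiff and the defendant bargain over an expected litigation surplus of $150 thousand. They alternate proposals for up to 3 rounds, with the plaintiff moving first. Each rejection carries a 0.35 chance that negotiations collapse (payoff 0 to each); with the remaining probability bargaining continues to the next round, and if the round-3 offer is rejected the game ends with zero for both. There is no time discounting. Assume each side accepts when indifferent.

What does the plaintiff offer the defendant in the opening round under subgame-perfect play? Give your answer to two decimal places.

34.13

By backward induction:
Round 3 (the plaintiff proposes): the defendant will accept anything ≥ 0, so the plaintiff offers 0 and keeps 150.
Round 2 (the defendant proposes): rejecting gives the plaintiff an expected 0.65 × 150 = 97.5; the defendant offers that and keeps 52.5.
Round 1 (the plaintiff proposes): rejecting gives the defendant an expected 0.65 × 52.5 = 34.125. The plaintiff offers 34.125 and keeps 150 − 34.125 = 115.875.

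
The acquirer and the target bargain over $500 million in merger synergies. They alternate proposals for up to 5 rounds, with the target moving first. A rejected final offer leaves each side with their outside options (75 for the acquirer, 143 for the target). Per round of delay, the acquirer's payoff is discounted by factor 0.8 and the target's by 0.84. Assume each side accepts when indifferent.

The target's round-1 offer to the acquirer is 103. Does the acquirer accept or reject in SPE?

Reject

Round 5 (the target proposes): the acquirer gets 75 if talks fail, so the target offers 75 and keeps 425.
Round 4 (the acquirer proposes): the target can get 425 next round, worth 0.84 × 425 = 357 now, so the acquirer offers 357, keeping 143.
Round 3 (the target proposes): the acquirer can get 143 next round, worth 0.8 × 143 = 114.4 now, so the target offers 114.4, keeping 385.6.
Round 2 (the acquirer proposes): the target can get 385.6 next round, worth 0.84 × 385.6 = 323.904 now; the acquirer offers that and keeps 176.096.
So by rejecting in round 1, the acquirer gets 176.096 next round, worth 0.8 × 176.096 = 140.8768 now.
Offer 103 < 140.8768, so the acquirer rejects.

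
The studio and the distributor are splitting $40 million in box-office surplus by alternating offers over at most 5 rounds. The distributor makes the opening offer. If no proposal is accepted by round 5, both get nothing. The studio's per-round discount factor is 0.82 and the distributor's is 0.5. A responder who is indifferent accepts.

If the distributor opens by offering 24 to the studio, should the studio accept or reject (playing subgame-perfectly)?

Work out the studio's continuation value if the offer is rejected.
Round 5 (the distributor proposes): the studio will accept anything ≥ 0, so the distributor offers 0 and keeps 40.
Round 4 (the studio proposes): the distributor can get 40 next round, worth 0.5 × 40 = 20 now, so the studio offers 20, keeping 20.
Round 3 (the distributor proposes): the studio can get 20 next round, worth 0.82 × 20 = 16.4 now, so the distributor offers 16.4, keeping 23.6.
Round 2 (the studio proposes): the distributor can get 23.6 next round, worth 0.5 × 23.6 = 11.8 now; the studio offers that and keeps 28.2.
So by rejecting in round 1, the studio gets 28.2 next round, worth 0.82 × 28.2 = 23.124 now.
Offer 24 ≥ 23.124, so the studio accepts.

Accept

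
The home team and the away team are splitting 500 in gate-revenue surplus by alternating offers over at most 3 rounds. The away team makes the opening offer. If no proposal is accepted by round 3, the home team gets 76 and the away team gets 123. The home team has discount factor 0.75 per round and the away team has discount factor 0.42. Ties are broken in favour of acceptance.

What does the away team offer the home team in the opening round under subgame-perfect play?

241.44

Round 3 (the away team proposes): the home team gets 76 if talks fail, so the away team offers 76 and keeps 424.
Round 2 (the home team proposes): the away team can get 424 next round, worth 0.42 × 424 = 178.08 now, so the home team offers 178.08, keeping 321.92.
Round 1 (the away team proposes): the home team can get 321.92 next round, worth 0.75 × 321.92 = 241.44 now, so the away team offers 241.44, keeping 258.56.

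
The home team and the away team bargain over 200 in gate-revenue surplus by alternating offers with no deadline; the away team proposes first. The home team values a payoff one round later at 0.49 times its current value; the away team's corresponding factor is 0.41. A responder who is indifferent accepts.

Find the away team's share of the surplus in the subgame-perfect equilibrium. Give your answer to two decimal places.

In a stationary SPE each proposer offers the other exactly their discounted continuation value.
If the away team keeps x when proposing and the home team keeps y when proposing, then x = 200 − 0.49y and y = 200 − 0.41x.
Solving: x = 200(1 − 0.49) / (1 − 0.41·0.49) = 102 / 0.7991 ≈ 127.6436.
The home team gets 200 − 127.6436 ≈ 72.3564.

127.64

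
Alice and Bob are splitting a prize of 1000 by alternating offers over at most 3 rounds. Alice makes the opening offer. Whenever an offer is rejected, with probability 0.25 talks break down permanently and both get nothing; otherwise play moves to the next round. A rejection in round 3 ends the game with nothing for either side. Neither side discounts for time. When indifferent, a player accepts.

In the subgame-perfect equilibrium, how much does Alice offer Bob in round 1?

187.5

Round 3 (Alice proposes): Bob will accept anything ≥ 0, so Alice offers 0 and keeps 1000.
Round 2 (Bob proposes): rejecting gives Alice an expected 0.75 × 1000 = 750. Bob offers 750 and keeps 1000 − 750 = 250.
Round 1 (Alice proposes): rejecting gives Bob an expected 0.75 × 250 = 187.5, so Alice offers 187.5, keeping 812.5.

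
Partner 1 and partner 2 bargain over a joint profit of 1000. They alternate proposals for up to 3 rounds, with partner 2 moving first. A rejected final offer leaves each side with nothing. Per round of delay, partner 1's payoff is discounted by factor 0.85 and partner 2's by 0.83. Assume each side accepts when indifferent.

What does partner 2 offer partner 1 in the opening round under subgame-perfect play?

144.5

By backward induction:
Round 3 (partner 2 proposes): partner 1 will accept anything ≥ 0, so partner 2 offers 0 and keeps 1000.
Round 2 (partner 1 proposes): partner 2 can get 1000 next round, worth 0.83 × 1000 = 830 now; partner 1 offers that and keeps 170.
Round 1 (partner 2 proposes): partner 1 can get 170 next round, worth 0.85 × 170 = 144.5 now; partner 2 offers that and keeps 855.5.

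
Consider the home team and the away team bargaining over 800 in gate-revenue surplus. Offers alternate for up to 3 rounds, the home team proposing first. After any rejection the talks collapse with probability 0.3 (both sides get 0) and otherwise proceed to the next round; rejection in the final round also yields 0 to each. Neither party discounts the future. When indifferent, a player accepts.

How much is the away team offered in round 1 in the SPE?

168

By backward induction:
Round 3 (the home team proposes): the away team will accept anything ≥ 0, so the home team offers 0 and keeps 800.
Round 2 (the away team proposes): rejecting gives the home team an expected 0.7 × 800 = 560. The away team offers 560 and keeps 800 − 560 = 240.
Round 1 (the home team proposes): rejecting gives the away team an expected 0.7 × 240 = 168; the home team offers that and keeps 632.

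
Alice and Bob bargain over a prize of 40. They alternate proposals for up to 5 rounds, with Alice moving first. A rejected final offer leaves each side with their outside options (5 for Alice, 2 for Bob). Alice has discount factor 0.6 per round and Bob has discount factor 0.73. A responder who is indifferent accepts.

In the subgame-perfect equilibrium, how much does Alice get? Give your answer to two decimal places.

By backward induction:
Round 5 (Alice proposes): Bob gets 2 if talks fail, so Alice offers 2 and keeps 38.
Round 4 (Bob proposes): Alice can get 38 next round, worth 0.6 × 38 = 22.8 now. Bob offers 22.8 and keeps 40 − 22.8 = 17.2.
Round 3 (Alice proposes): Bob can get 17.2 next round, worth 0.73 × 17.2 = 12.556 now, so Alice offers 12.556, keeping 27.444.
Round 2 (Bob proposes): Alice can get 27.444 next round, worth 0.6 × 27.444 = 16.4664 now. Bob offers 16.4664 and keeps 40 − 16.4664 = 23.5336.
Round 1 (Alice proposes): Bob can get 23.5336 next round, worth 0.73 × 23.5336 = 17.179528 now, so Alice offers 17.179528, keeping 22.820472.

22.82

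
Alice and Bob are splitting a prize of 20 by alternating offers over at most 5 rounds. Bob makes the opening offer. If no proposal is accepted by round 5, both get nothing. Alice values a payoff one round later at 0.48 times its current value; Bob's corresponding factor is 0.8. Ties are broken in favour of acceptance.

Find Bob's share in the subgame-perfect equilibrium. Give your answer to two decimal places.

Round 5 (Bob proposes): Alice will accept anything ≥ 0, so Bob offers 0 and keeps 20.
Round 4 (Alice proposes): Bob can get 20 next round, worth 0.8 × 20 = 16 now; Alice offers that and keeps 4.
Round 3 (Bob proposes): Alice can get 4 next round, worth 0.48 × 4 = 1.92 now. Bob offers 1.92 and keeps 20 − 1.92 = 18.08.
Round 2 (Alice proposes): Bob can get 18.08 next round, worth 0.8 × 18.08 = 14.464 now, so Alice offers 14.464, keeping 5.536.
Round 1 (Bob proposes): Alice can get 5.536 next round, worth 0.48 × 5.536 = 2.65728 now, so Bob offers 2.65728, keeping 17.34272.

17.34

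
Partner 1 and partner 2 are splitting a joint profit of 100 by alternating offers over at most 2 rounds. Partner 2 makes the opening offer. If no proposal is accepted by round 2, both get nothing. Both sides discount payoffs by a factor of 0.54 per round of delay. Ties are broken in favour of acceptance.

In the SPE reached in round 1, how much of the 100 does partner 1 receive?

54

Solve by backward induction from round 2.
Round 2 (partner 1 proposes): rejection yields 0 for partner 2; partner 1 offers 0 and keeps 100.
Round 1 (partner 2 proposes): partner 1 can get 100 next round, worth 0.54 × 100 = 54 now, so partner 2 offers 54, keeping 46.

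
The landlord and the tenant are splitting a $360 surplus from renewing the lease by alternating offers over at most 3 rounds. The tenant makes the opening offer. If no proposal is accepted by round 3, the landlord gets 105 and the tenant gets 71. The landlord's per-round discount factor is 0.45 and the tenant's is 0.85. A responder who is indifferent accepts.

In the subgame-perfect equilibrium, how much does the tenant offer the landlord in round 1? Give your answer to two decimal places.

64.46

Round 3 (the tenant proposes): the landlord gets 105 if talks fail, so the tenant offers 105 and keeps 255.
Round 2 (the landlord proposes): the tenant can get 255 next round, worth 0.85 × 255 = 216.75 now, so the landlord offers 216.75, keeping 143.25.
Round 1 (the tenant proposes): the landlord can get 143.25 next round, worth 0.45 × 143.25 = 64.4625 now, so the tenant offers 64.4625, keeping 295.5375.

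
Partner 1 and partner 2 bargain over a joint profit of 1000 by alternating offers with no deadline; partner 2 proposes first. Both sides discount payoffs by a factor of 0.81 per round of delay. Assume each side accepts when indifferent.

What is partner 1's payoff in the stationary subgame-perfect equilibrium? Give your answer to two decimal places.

447.51

When partner 2 proposes, partner 1 accepts any offer worth at least 0.81 times what partner 1 would get by proposing next round; and vice versa.
This gives x = 1000 − 0.81y and y = 1000 − 0.81x, where x and y are each side's share when it proposes.
Hence (1 − 0.81·0.81)x = 1000(1 − 0.81), i.e. 0.3439·x = 190.
x ≈ 552.4862; partner 1's share is 1000 − x ≈ 447.5138.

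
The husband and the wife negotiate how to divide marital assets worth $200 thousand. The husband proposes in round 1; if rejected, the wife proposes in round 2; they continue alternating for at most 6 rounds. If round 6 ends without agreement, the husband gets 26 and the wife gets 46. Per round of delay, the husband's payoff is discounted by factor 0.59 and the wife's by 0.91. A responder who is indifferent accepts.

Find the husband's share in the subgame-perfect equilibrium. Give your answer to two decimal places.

By backward induction:
Round 6 (the wife proposes): the husband gets 26 if talks fail, so the wife offers 26 and keeps 174.
Round 5 (the husband proposes): the wife can get 174 next round, worth 0.91 × 174 = 158.34 now, so the husband offers 158.34, keeping 41.66.
Round 4 (the wife proposes): the husband can get 41.66 next round, worth 0.59 × 41.66 = 24.5794 now; the wife offers that and keeps 175.4206.
Round 3 (the husband proposes): the wife can get 175.4206 next round, worth 0.91 × 175.4206 = 159.632746 now, so the husband offers 159.632746, keeping 40.367254.
Round 2 (the wife proposes): the husband can get 40.367254 next round, worth 0.59 × 40.367254 = 23.81667986 now. The wife offers 23.81667986 and keeps 200 − 23.81667986 = 176.18332014.
Round 1 (the husband proposes): the wife can get 176.18332014 next round, worth 0.91 × 176.18332014 = 160.3268213274 now. The husband offers 160.3268213274 and keeps 200 − 160.3268213274 = 39.6731786726.

39.67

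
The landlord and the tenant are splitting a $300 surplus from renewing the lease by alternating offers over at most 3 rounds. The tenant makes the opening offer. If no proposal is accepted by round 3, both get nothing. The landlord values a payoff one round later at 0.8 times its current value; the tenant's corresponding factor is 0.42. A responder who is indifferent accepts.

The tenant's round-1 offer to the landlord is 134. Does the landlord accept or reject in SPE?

Reject

Work out the landlord's continuation value if the offer is rejected.
Round 3 (the tenant proposes): the landlord will accept anything ≥ 0, so the tenant offers 0 and keeps 300.
Round 2 (the landlord proposes): the tenant can get 300 next round, worth 0.42 × 300 = 126 now, so the landlord offers 126, keeping 174.
So by rejecting in round 1, the landlord gets 174 next round, worth 0.8 × 174 = 139.2 now.
Offer 134 < 139.2, so the landlord rejects.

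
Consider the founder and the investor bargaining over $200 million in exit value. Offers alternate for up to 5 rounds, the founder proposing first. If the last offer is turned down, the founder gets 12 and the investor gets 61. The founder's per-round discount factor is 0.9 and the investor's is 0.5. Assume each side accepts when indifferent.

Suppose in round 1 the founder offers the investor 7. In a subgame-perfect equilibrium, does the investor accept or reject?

Round 5 (the founder proposes): the investor gets 61 if talks fail, so the founder offers 61 and keeps 139.
Round 4 (the investor proposes): the founder can get 139 next round, worth 0.9 × 139 = 125.1 now, so the investor offers 125.1, keeping 74.9.
Round 3 (the founder proposes): the investor can get 74.9 next round, worth 0.5 × 74.9 = 37.45 now; the founder offers that and keeps 162.55.
Round 2 (the investor proposes): the founder can get 162.55 next round, worth 0.9 × 162.55 = 146.295 now. The investor offers 146.295 and keeps 200 − 146.295 = 53.705.
So by rejecting in round 1, the investor gets 53.705 next round, worth 0.5 × 53.705 = 26.8525 now.
Offer 7 < 26.8525, so the investor rejects.

Reject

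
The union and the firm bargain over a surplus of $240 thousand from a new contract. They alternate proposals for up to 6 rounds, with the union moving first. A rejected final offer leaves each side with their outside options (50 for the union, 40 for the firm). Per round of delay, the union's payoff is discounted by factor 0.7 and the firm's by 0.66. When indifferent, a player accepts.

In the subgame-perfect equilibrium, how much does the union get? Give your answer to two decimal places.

Solve by backward induction from round 6.
Round 6 (the firm proposes): the union gets 50 if talks fail, so the firm offers 50 and keeps 190.
Round 5 (the union proposes): the firm can get 190 next round, worth 0.66 × 190 = 125.4 now. The union offers 125.4 and keeps 240 − 125.4 = 114.6.
Round 4 (the firm proposes): the union can get 114.6 next round, worth 0.7 × 114.6 = 80.22 now. The firm offers 80.22 and keeps 240 − 80.22 = 159.78.
Round 3 (the union proposes): the firm can get 159.78 next round, worth 0.66 × 159.78 = 105.4548 now, so the union offers 105.4548, keeping 134.5452.
Round 2 (the firm proposes): the union can get 134.5452 next round, worth 0.7 × 134.5452 = 94.18164 now, so the firm offers 94.18164, keeping 145.81836.
Round 1 (the union proposes): the firm can get 145.81836 next round, worth 0.66 × 145.81836 = 96.2401176 now. The union offers 96.2401176 and keeps 240 − 96.2401176 = 143.7598824.

143.76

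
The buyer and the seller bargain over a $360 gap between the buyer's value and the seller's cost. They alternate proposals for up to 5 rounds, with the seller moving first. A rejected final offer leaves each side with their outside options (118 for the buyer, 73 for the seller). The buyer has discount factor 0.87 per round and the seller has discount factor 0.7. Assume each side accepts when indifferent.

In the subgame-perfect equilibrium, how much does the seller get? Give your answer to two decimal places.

165.05

Round 5 (the seller proposes): the buyer gets 118 if talks fail, so the seller offers 118 and keeps 242.
Round 4 (the buyer proposes): the seller can get 242 next round, worth 0.7 × 242 = 169.4 now; the buyer offers that and keeps 190.6.
Round 3 (the seller proposes): the buyer can get 190.6 next round, worth 0.87 × 190.6 = 165.822 now, so the seller offers 165.822, keeping 194.178.
Round 2 (the buyer proposes): the seller can get 194.178 next round, worth 0.7 × 194.178 = 135.9246 now, so the buyer offers 135.9246, keeping 224.0754.
Round 1 (the seller proposes): the buyer can get 224.0754 next round, worth 0.87 × 224.0754 = 194.945598 now; the seller offers that and keeps 165.054402.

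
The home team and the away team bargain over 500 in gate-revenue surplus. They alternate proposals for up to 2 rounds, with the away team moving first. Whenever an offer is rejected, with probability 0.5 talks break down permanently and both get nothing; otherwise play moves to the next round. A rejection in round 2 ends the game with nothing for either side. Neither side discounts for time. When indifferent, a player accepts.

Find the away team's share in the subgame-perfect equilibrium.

Round 2 (the home team proposes): the away team will accept anything ≥ 0, so the home team offers 0 and keeps 500.
Round 1 (the away team proposes): rejecting gives the home team an expected 0.5 × 500 = 250, so the away team offers 250, keeping 250.

250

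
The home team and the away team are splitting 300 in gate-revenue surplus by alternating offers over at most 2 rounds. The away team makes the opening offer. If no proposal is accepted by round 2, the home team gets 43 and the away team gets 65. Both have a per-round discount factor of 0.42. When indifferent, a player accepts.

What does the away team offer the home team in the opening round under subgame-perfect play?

Work backward from the last round.
Round 2 (the home team proposes): the away team gets 65 if talks fail, so the home team offers 65 and keeps 235.
Round 1 (the away team proposes): the home team can get 235 next round, worth 0.42 × 235 = 98.7 now, so the away team offers 98.7, keeping 201.3.

98.7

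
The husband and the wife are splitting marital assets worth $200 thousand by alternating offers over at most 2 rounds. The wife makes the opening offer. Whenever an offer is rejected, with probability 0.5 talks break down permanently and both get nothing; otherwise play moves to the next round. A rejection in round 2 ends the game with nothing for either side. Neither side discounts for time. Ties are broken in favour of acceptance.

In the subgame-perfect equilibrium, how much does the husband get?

By backward induction:
Round 2 (the husband proposes): the wife will accept anything ≥ 0, so the husband offers 0 and keeps 200.
Round 1 (the wife proposes): rejecting gives the husband an expected 0.5 × 200 = 100; the wife offers that and keeps 100.

100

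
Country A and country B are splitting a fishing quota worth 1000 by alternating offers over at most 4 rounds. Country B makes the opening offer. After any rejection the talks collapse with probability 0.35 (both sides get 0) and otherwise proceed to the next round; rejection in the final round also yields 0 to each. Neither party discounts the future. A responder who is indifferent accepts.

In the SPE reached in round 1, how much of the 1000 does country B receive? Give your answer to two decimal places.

497.88

By backward induction:
Round 4 (country A proposes): country B will accept anything ≥ 0, so country A offers 0 and keeps 1000.
Round 3 (country B proposes): rejecting gives country A an expected 0.65 × 1000 = 650; country B offers that and keeps 350.
Round 2 (country A proposes): rejecting gives country B an expected 0.65 × 350 = 227.5, so country A offers 227.5, keeping 772.5.
Round 1 (country B proposes): rejecting gives country A an expected 0.65 × 772.5 = 502.125. Country B offers 502.125 and keeps 1000 − 502.125 = 497.875.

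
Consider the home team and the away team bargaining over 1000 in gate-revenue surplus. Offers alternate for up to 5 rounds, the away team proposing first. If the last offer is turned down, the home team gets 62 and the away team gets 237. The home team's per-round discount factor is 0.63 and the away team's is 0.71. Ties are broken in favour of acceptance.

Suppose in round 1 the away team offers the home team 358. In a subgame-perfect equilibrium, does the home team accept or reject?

Accept

Round 5 (the away team proposes): the home team gets 62 if talks fail, so the away team offers 62 and keeps 938.
Round 4 (the home team proposes): the away team can get 938 next round, worth 0.71 × 938 = 665.98 now; the home team offers that and keeps 334.02.
Round 3 (the away team proposes): the home team can get 334.02 next round, worth 0.63 × 334.02 = 210.4326 now, so the away team offers 210.4326, keeping 789.5674.
Round 2 (the home team proposes): the away team can get 789.5674 next round, worth 0.71 × 789.5674 = 560.592854 now; the home team offers that and keeps 439.407146.
So by rejecting in round 1, the home team gets 439.407146 next round, worth 0.63 × 439.407146 = 276.82650198 now.
Offer 358 ≥ 276.82650198, so the home team accepts.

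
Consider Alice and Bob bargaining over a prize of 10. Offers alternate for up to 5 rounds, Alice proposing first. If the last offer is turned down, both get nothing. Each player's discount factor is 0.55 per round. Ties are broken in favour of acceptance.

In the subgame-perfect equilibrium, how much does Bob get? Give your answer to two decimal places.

Round 5 (Alice proposes): Bob will accept anything ≥ 0, so Alice offers 0 and keeps 10.
Round 4 (Bob proposes): Alice can get 10 next round, worth 0.55 × 10 = 5.5 now; Bob offers that and keeps 4.5.
Round 3 (Alice proposes): Bob can get 4.5 next round, worth 0.55 × 4.5 = 2.475 now. Alice offers 2.475 and keeps 10 − 2.475 = 7.525.
Round 2 (Bob proposes): Alice can get 7.525 next round, worth 0.55 × 7.525 = 4.13875 now. Bob offers 4.13875 and keeps 10 − 4.13875 = 5.86125.
Round 1 (Alice proposes): Bob can get 5.86125 next round, worth 0.55 × 5.86125 = 3.2236875 now. Alice offers 3.2236875 and keeps 10 − 3.2236875 = 6.7763125.

3.22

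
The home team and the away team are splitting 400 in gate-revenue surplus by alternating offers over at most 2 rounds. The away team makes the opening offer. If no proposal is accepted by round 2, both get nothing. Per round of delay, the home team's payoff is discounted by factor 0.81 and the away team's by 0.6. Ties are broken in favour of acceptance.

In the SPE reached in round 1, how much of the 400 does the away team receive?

By backward induction:
Round 2 (the home team proposes): the away team will accept anything ≥ 0, so the home team offers 0 and keeps 400.
Round 1 (the away team proposes): the home team can get 400 next round, worth 0.81 × 400 = 324 now, so the away team offers 324, keeping 76.

76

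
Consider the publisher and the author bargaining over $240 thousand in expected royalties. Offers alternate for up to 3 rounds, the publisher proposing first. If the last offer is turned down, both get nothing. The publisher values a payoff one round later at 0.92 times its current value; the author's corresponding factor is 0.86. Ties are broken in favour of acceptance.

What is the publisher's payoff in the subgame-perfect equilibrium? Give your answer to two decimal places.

Round 3 (the publisher proposes): rejection yields 0 for the author; the publisher offers 0 and keeps 240.
Round 2 (the author proposes): the publisher can get 240 next round, worth 0.92 × 240 = 220.8 now. The author offers 220.8 and keeps 240 − 220.8 = 19.2.
Round 1 (the publisher proposes): the author can get 19.2 next round, worth 0.86 × 19.2 = 16.512 now, so the publisher offers 16.512, keeping 223.488.

223.49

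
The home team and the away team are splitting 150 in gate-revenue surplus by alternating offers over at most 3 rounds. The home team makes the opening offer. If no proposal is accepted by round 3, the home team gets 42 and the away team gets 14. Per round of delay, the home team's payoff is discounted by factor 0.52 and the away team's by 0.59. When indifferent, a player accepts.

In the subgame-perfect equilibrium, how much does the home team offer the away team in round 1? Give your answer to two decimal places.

46.78

Round 3 (the home team proposes): the away team gets 14 if talks fail, so the home team offers 14 and keeps 136.
Round 2 (the away team proposes): the home team can get 136 next round, worth 0.52 × 136 = 70.72 now; the away team offers that and keeps 79.28.
Round 1 (the home team proposes): the away team can get 79.28 next round, worth 0.59 × 79.28 = 46.7752 now, so the home team offers 46.7752, keeping 103.2248.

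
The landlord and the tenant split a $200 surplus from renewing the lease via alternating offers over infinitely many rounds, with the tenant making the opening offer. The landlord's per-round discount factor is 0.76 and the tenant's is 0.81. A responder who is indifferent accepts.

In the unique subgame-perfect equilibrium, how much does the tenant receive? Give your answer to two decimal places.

124.87

Let x be the tenant's share when the tenant proposes and y be the landlord's share when the landlord proposes.
The landlord accepts iff offered ≥ 0.76·y, so x = 200 − 0.76y. Symmetrically y = 200 − 0.81x.
Substituting: x = 200 − 0.76(200 − 0.81x), giving x(1 − 0.81·0.76) = 200(1 − 0.76).
So x = 200 × 0.24 / 0.3844 ≈ 124.8699, and the landlord receives 200 − x ≈ 75.1301.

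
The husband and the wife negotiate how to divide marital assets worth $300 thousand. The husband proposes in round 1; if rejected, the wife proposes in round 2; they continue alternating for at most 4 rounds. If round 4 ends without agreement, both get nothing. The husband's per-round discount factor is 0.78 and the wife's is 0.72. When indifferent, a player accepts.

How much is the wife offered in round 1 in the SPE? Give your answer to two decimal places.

Round 4 (the wife proposes): the husband will accept anything ≥ 0, so the wife offers 0 and keeps 300.
Round 3 (the husband proposes): the wife can get 300 next round, worth 0.72 × 300 = 216 now; the husband offers that and keeps 84.
Round 2 (the wife proposes): the husband can get 84 next round, worth 0.78 × 84 = 65.52 now; the wife offers that and keeps 234.48.
Round 1 (the husband proposes): the wife can get 234.48 next round, worth 0.72 × 234.48 = 168.8256 now, so the husband offers 168.8256, keeping 131.1744.

168.83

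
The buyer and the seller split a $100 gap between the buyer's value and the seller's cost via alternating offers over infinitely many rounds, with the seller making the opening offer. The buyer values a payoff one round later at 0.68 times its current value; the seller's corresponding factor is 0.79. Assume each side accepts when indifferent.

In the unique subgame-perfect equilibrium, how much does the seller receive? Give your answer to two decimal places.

69.14

In a stationary SPE each proposer offers the other exactly their discounted continuation value.
If the seller keeps x when proposing and the buyer keeps y when proposing, then x = 100 − 0.68y and y = 100 − 0.79x.
Solving: x = 100(1 − 0.68) / (1 − 0.79·0.68) = 32 / 0.4628 ≈ 69.1443.
The buyer gets 100 − 69.1443 ≈ 30.8557.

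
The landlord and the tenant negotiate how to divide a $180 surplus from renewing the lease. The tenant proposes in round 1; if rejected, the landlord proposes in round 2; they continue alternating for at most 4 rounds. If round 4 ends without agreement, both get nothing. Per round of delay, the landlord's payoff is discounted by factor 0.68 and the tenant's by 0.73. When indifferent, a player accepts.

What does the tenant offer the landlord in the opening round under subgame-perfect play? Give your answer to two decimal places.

93.81

By backward induction:
Round 4 (the landlord proposes): the tenant will accept anything ≥ 0, so the landlord offers 0 and keeps 180.
Round 3 (the tenant proposes): the landlord can get 180 next round, worth 0.68 × 180 = 122.4 now. The tenant offers 122.4 and keeps 180 − 122.4 = 57.6.
Round 2 (the landlord proposes): the tenant can get 57.6 next round, worth 0.73 × 57.6 = 42.048 now. The landlord offers 42.048 and keeps 180 − 42.048 = 137.952.
Round 1 (the tenant proposes): the landlord can get 137.952 next round, worth 0.68 × 137.952 = 93.80736 now, so the tenant offers 93.80736, keeping 86.19264.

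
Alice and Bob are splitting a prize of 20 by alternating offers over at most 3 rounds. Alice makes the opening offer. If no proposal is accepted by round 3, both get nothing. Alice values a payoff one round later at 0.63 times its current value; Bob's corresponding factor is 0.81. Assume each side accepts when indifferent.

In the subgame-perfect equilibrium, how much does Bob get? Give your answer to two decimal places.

5.99

Round 3 (Alice proposes): Bob will accept anything ≥ 0, so Alice offers 0 and keeps 20.
Round 2 (Bob proposes): Alice can get 20 next round, worth 0.63 × 20 = 12.6 now, so Bob offers 12.6, keeping 7.4.
Round 1 (Alice proposes): Bob can get 7.4 next round, worth 0.81 × 7.4 = 5.994 now, so Alice offers 5.994, keeping 14.006.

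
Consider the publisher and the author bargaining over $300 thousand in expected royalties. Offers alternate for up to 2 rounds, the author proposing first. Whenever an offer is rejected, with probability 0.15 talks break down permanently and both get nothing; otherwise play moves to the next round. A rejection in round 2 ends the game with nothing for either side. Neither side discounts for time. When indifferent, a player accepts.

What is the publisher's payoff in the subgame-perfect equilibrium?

Round 2 (the publisher proposes): the author will accept anything ≥ 0, so the publisher offers 0 and keeps 300.
Round 1 (the author proposes): rejecting gives the publisher an expected 0.85 × 300 = 255; the author offers that and keeps 45.

255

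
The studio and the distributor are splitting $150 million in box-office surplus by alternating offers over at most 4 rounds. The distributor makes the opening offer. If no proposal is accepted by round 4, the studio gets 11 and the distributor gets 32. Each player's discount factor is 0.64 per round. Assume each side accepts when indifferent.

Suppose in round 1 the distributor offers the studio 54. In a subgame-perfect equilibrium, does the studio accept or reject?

Round 4 (the studio proposes): the distributor gets 32 if talks fail, so the studio offers 32 and keeps 118.
Round 3 (the distributor proposes): the studio can get 118 next round, worth 0.64 × 118 = 75.52 now, so the distributor offers 75.52, keeping 74.48.
Round 2 (the studio proposes): the distributor can get 74.48 next round, worth 0.64 × 74.48 = 47.6672 now, so the studio offers 47.6672, keeping 102.3328.
So by rejecting in round 1, the studio gets 102.3328 next round, worth 0.64 × 102.3328 = 65.492992 now.
Offer 54 < 65.492992, so the studio rejects.

Reject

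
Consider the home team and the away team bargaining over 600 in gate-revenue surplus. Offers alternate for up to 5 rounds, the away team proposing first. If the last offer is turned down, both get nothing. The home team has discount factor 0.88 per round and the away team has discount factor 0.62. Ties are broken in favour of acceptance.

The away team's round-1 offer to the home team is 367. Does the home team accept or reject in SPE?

Round 5 (the away team proposes): rejection yields 0 for the home team; the away team offers 0 and keeps 600.
Round 4 (the home team proposes): the away team can get 600 next round, worth 0.62 × 600 = 372 now, so the home team offers 372, keeping 228.
Round 3 (the away team proposes): the home team can get 228 next round, worth 0.88 × 228 = 200.64 now. The away team offers 200.64 and keeps 600 − 200.64 = 399.36.
Round 2 (the home team proposes): the away team can get 399.36 next round, worth 0.62 × 399.36 = 247.6032 now, so the home team offers 247.6032, keeping 352.3968.
So by rejecting in round 1, the home team gets 352.3968 next round, worth 0.88 × 352.3968 = 310.109184 now.
Offer 367 ≥ 310.109184, so the home team accepts.

Accept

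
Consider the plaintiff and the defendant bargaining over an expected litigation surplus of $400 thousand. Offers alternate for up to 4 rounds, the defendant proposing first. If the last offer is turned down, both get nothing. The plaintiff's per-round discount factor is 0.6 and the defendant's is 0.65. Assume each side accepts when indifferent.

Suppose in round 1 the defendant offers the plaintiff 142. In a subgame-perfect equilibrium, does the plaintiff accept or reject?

Reject

Work out the plaintiff's continuation value if the offer is rejected.
Round 4 (the plaintiff proposes): rejection yields 0 for the defendant; the plaintiff offers 0 and keeps 400.
Round 3 (the defendant proposes): the plaintiff can get 400 next round, worth 0.6 × 400 = 240 now; the defendant offers that and keeps 160.
Round 2 (the plaintiff proposes): the defendant can get 160 next round, worth 0.65 × 160 = 104 now; the plaintiff offers that and keeps 296.
So by rejecting in round 1, the plaintiff gets 296 next round, worth 0.6 × 296 = 177.6 now.
Offer 142 < 177.6, so the plaintiff rejects.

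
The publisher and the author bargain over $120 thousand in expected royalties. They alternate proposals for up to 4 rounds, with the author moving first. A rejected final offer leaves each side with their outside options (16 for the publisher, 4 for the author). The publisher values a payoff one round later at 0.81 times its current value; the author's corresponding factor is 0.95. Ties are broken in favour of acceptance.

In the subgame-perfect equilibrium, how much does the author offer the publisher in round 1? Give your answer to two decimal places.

77.16

Round 4 (the publisher proposes): the author gets 4 if talks fail, so the publisher offers 4 and keeps 116.
Round 3 (the author proposes): the publisher can get 116 next round, worth 0.81 × 116 = 93.96 now; the author offers that and keeps 26.04.
Round 2 (the publisher proposes): the author can get 26.04 next round, worth 0.95 × 26.04 = 24.738 now, so the publisher offers 24.738, keeping 95.262.
Round 1 (the author proposes): the publisher can get 95.262 next round, worth 0.81 × 95.262 = 77.16222 now; the author offers that and keeps 42.83778.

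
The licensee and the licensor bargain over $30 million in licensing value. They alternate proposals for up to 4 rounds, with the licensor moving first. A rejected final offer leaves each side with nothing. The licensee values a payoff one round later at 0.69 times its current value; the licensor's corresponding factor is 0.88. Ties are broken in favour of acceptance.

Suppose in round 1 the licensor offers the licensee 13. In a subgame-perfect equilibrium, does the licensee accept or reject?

Round 4 (the licensee proposes): the licensor will accept anything ≥ 0, so the licensee offers 0 and keeps 30.
Round 3 (the licensor proposes): the licensee can get 30 next round, worth 0.69 × 30 = 20.7 now; the licensor offers that and keeps 9.3.
Round 2 (the licensee proposes): the licensor can get 9.3 next round, worth 0.88 × 9.3 = 8.184 now; the licensee offers that and keeps 21.816.
So by rejecting in round 1, the licensee gets 21.816 next round, worth 0.69 × 21.816 = 15.05304 now.
Offer 13 < 15.05304, so the licensee rejects.

Reject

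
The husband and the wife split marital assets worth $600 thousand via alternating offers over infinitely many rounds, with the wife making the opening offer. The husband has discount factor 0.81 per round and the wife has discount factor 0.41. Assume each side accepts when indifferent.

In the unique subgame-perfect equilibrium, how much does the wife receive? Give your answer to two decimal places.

Let x be the wife's share when the wife proposes and y be the husband's share when the husband proposes.
The husband accepts iff offered ≥ 0.81·y, so x = 600 − 0.81y. Symmetrically y = 600 − 0.41x.
Substituting: x = 600 − 0.81(600 − 0.41x), giving x(1 − 0.41·0.81) = 600(1 − 0.81).
So x = 600 × 0.19 / 0.6679 ≈ 170.6842, and the husband receives 600 − x ≈ 429.3158.

170.68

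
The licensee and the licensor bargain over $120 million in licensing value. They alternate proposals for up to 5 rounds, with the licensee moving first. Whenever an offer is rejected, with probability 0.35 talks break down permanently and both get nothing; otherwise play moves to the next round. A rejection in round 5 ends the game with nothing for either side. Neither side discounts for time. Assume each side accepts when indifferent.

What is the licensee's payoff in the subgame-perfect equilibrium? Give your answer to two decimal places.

By backward induction:
Round 5 (the licensee proposes): the licensor will accept anything ≥ 0, so the licensee offers 0 and keeps 120.
Round 4 (the licensor proposes): rejecting gives the licensee an expected 0.65 × 120 = 78; the licensor offers that and keeps 42.
Round 3 (the licensee proposes): rejecting gives the licensor an expected 0.65 × 42 = 27.3; the licensee offers that and keeps 92.7.
Round 2 (the licensor proposes): rejecting gives the licensee an expected 0.65 × 92.7 = 60.255. The licensor offers 60.255 and keeps 120 − 60.255 = 59.745.
Round 1 (the licensee proposes): rejecting gives the licensor an expected 0.65 × 59.745 = 38.83425; the licensee offers that and keeps 81.16575.

81.17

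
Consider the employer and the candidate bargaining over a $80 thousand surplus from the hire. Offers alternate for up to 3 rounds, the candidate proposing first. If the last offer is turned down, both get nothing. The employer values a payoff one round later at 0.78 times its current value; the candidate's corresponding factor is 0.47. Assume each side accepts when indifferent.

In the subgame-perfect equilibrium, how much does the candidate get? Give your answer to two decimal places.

46.93

Work backward from the last round.
Round 3 (the candidate proposes): rejection yields 0 for the employer; the candidate offers 0 and keeps 80.
Round 2 (the employer proposes): the candidate can get 80 next round, worth 0.47 × 80 = 37.6 now, so the employer offers 37.6, keeping 42.4.
Round 1 (the candidate proposes): the employer can get 42.4 next round, worth 0.78 × 42.4 = 33.072 now, so the candidate offers 33.072, keeping 46.928.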